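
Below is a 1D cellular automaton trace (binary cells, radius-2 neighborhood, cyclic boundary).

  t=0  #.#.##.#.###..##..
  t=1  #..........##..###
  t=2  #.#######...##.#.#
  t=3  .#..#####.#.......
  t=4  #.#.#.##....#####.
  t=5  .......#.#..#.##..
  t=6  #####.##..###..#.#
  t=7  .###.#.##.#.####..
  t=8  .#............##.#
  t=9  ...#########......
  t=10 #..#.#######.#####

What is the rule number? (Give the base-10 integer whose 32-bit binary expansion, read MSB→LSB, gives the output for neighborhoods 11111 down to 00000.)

3657896613

  [31] ##### => #  t=2,i=4
  [30] ####. => #  t=1,i=17
  [29] ###.# => .  t=3,i=8
  [28] ###.. => #  t=0,i=11
  [27] ##.## => #  t=2,i=1
  [26] ##.#. => .  t=0,i=6
  [25] ##..# => #  t=0,i=12
  [24] ##... => .  t=1,i=1
  [23] #.### => .  t=0,i=9
  [22] #.##. => .  t=0,i=4
  [21] #.#.# => .  t=0,i=2
  [20] #.#.. => .  t=3,i=10
  [19] #..## => .  t=0,i=13
  [18] #..#. => #  t=0,i=17
  [17] #...# => #  t=2,i=10
  [16] #.... => #  t=1,i=2
  [15] .#### => .  t=1,i=16
  [14] .###. => .  t=0,i=10
  [13] .##.# => .  t=0,i=5
  [12] .##.. => #  t=0,i=15
  [11] .#.## => .  t=0,i=3
  [10] .#.#. => .  t=0,i=1
  [9] .#..# => #  t=3,i=2
  [8] .#... => .  t=3,i=11
  [7] ..### => #  t=1,i=15
  [6] ..##. => .  t=0,i=14
  [5] ..#.# => #  t=0,i=0
  [4] ..#.. => .  t=3,i=1
  [3] ...## => .  t=1,i=10
  [2] ...#. => #  t=3,i=0
  [1] ....# => .  t=1,i=9
  [0] ..... => #  t=1,i=3
  bits 11011010000001110001001010100101 = 3657896613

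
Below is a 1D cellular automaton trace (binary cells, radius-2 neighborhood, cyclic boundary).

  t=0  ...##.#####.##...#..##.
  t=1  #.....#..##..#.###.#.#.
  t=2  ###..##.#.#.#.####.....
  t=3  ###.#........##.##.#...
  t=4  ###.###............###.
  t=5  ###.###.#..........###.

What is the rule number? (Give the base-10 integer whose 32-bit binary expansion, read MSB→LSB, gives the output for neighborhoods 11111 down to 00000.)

  #####|.  b31=0 t=0,i=8
  ####.|#  b30=1 t=0,i=9
  ###.#|#  b29=1 t=0,i=10
  ###..|#  b28=1 t=2,i=2
  ##.##|.  b27=0 t=0,i=5
  ##.#.|.  b26=0 t=1,i=18
  ##..#|.  b25=0 t=1,i=11
  ##...|.  b24=0 t=0,i=14
  #.###|#  b23=1 t=0,i=6
  #.##.|.  b22=0 t=0,i=12
  #.#.#|.  b21=0 t=1,i=19
  #.#..|#  b20=1 t=1,i=0
  #..##|#  b19=1 t=0,i=19
  #..#.|#  b18=1 t=1,i=12
  #...#|#  b17=1 t=0,i=15
  #....|#  b16=1 t=0,i=0
  .####|.  b15=0 t=0,i=7
  .###.|#  b14=1 t=1,i=16
  .##.#|.  b13=0 t=0,i=4
  .##..|#  b12=1 t=0,i=13
  .#.##|#  b11=1 t=1,i=14
  .#.#.|.  b10=0 t=1,i=20
  .#..#|.  b9=0 t=0,i=18
  .#...|#  b8=1 t=1,i=1
  ..###|#  b7=1 t=2,i=0
  ..##.|.  b6=0 t=0,i=3
  ..#.#|.  b5=0 t=1,i=13
  ..#..|#  b4=1 t=0,i=17
  ...##|.  b3=0 t=0,i=2
  ...#.|#  b2=1 t=0,i=16
  ....#|.  b1=0 t=0,i=1
  .....|.  b0=0 t=1,i=3
  bits 01110000100111110101100110010100 = 1889491348

1889491348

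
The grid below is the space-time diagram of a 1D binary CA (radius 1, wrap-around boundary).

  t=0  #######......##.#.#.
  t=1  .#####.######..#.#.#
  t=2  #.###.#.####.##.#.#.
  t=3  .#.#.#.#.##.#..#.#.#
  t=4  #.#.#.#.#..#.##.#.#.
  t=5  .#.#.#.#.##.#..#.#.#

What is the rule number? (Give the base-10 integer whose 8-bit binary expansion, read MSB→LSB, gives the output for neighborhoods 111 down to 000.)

179

  ###|#  b7=1 t=0,i=1
  ##.|.  b6=0 t=0,i=6
  #.#|#  b5=1 t=0,i=15
  #..|#  b4=1 t=0,i=7
  .##|.  b3=0 t=0,i=0
  .#.|.  b2=0 t=0,i=16
  ..#|#  b1=1 t=0,i=12
  ...|#  b0=1 t=0,i=8
  bits 10110011 = 179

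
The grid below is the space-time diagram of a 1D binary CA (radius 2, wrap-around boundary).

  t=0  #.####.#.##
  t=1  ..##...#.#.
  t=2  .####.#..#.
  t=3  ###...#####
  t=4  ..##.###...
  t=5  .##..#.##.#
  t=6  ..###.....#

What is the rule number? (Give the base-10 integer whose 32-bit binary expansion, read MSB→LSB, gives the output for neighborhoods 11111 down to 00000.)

331125469

  nb #####: next=.  (t=3,i=0, bit31=0)
  nb ####.: next=.  (t=0,i=4, bit30=0)
  nb ###.#: next=.  (t=0,i=0, bit29=0)
  nb ###..: next=#  (t=3,i=2, bit28=1)
  nb ##.##: next=.  (t=0,i=1, bit27=0)
  nb ##.#.: next=.  (t=0,i=6, bit26=0)
  nb ##..#: next=#  (t=5,i=3, bit25=1)
  nb ##...: next=#  (t=1,i=4, bit24=1)
  nb #.###: next=#  (t=0,i=2, bit23=1)
  nb #.##.: next=.  (t=5,i=1, bit22=0)
  nb #.#.#: next=#  (t=0,i=7, bit21=1)
  nb #.#..: next=#  (t=1,i=9, bit20=1)
  nb #..##: next=#  (t=2,i=0, bit19=1)
  nb #..#.: next=#  (t=2,i=8, bit18=1)
  nb #...#: next=.  (t=1,i=0, bit17=0)
  nb #....: next=.  (t=4,i=9, bit16=0)
  nb .####: next=#  (t=0,i=3, bit15=1)
  nb .###.: next=.  (t=0,i=10, bit14=0)
  nb .##.#: next=.  (t=4,i=3, bit13=0)
  nb .##..: next=#  (t=1,i=3, bit12=1)
  nb .#.##: next=.  (t=0,i=8, bit11=0)
  nb .#.#.: next=.  (t=1,i=8, bit10=0)
  nb .#..#: next=#  (t=2,i=7, bit9=1)
  nb .#...: next=.  (t=1,i=10, bit8=0)
  nb ..###: next=#  (t=2,i=1, bit7=1)
  nb ..##.: next=#  (t=1,i=2, bit6=1)
  nb ..#.#: next=.  (t=1,i=7, bit5=0)
  nb ..#..: next=#  (t=2,i=9, bit4=1)
  nb ...##: next=#  (t=1,i=1, bit3=1)
  nb ...#.: next=#  (t=1,i=6, bit2=1)
  nb ....#: next=.  (t=4,i=0, bit1=0)
  nb .....: next=#  (t=4,i=10, bit0=1)
  bits 00010011101111001001001011011101 = 331125469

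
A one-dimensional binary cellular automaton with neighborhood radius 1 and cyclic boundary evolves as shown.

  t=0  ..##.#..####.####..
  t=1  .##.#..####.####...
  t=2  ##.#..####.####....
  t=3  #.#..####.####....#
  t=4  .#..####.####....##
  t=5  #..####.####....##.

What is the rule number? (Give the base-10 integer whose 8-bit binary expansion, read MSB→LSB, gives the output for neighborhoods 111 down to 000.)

170

  ### -> #   bit 7 = 1  t=0,i=9
  ##. -> .   bit 6 = 0  t=0,i=3
  #.# -> #   bit 5 = 1  t=0,i=4
  #.. -> .   bit 4 = 0  t=0,i=6
  .## -> #   bit 3 = 1  t=0,i=2
  .#. -> .   bit 2 = 0  t=0,i=5
  ..# -> #   bit 1 = 1  t=0,i=1
  ... -> .   bit 0 = 0  t=0,i=0
  bits 10101010 = 170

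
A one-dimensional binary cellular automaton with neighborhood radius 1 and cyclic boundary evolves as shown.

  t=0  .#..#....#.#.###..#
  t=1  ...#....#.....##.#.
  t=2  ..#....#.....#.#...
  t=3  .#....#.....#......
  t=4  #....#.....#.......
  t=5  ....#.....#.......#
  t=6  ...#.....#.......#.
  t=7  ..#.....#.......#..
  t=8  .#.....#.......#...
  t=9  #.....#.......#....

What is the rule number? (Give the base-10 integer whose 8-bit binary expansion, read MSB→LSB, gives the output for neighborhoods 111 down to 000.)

  ### -> #   bit 7 = 1  t=0,i=14
  ##. -> #   bit 6 = 1  t=0,i=15
  #.# -> .   bit 5 = 0  t=0,i=0
  #.. -> .   bit 4 = 0  t=0,i=2
  .## -> .   bit 3 = 0  t=0,i=13
  .#. -> .   bit 2 = 0  t=0,i=1
  ..# -> #   bit 1 = 1  t=0,i=3
  ... -> .   bit 0 = 0  t=0,i=6
  bits 11000010 = 194

194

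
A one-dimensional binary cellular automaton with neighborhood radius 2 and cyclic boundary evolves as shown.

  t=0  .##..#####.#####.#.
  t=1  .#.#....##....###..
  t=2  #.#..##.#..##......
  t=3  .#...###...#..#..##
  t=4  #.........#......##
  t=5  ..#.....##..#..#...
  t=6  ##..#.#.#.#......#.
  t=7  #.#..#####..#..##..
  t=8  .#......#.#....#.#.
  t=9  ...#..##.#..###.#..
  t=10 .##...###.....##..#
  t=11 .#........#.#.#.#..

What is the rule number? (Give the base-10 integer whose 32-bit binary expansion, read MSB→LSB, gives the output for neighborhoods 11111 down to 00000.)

  [31] ##### => .  t=0,i=7
  [30] ####. => #  t=0,i=8
  [29] ###.# => #  t=0,i=9
  [28] ###.. => .  t=1,i=16
  [27] ##.## => .  t=0,i=10
  [26] ##.#. => #  t=0,i=16
  [25] ##..# => #  t=0,i=3
  [24] ##... => .  t=1,i=10
  [23] #.### => .  t=0,i=11
  [22] #.##. => #  t=6,i=0
  [21] #.#.# => #  t=6,i=6
  [20] #.#.. => .  t=0,i=17
  [19] #..## => .  t=0,i=0
  [18] #..#. => .  t=3,i=13
  [17] #...# => .  t=1,i=18
  [16] #.... => #  t=1,i=5
  [15] .#### => .  t=0,i=6
  [14] .###. => .  t=1,i=15
  [13] .##.# => #  t=2,i=6
  [12] .##.. => .  t=0,i=2
  [11] .#.## => .  t=6,i=18
  [10] .#.#. => #  t=1,i=2
  [9] .#..# => .  t=0,i=18
  [8] .#... => .  t=1,i=4
  [7] ..### => .  t=0,i=5
  [6] ..##. => #  t=0,i=1
  [5] ..#.# => .  t=1,i=1
  [4] ..#.. => .  t=3,i=11
  [3] ...## => .  t=1,i=7
  [2] ...#. => #  t=1,i=0
  [1] ....# => #  t=1,i=6
  [0] ..... => .  t=2,i=15
  bits 01100110011000010010010001000110 = 1717642310

1717642310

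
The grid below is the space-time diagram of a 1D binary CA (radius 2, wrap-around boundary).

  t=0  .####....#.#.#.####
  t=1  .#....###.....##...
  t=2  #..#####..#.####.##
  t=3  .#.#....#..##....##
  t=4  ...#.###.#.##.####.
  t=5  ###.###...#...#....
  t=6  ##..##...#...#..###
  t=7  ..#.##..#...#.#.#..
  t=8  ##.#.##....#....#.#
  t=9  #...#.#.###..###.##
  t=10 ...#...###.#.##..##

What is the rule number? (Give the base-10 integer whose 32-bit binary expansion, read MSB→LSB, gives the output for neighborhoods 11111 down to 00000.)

43080398

  nb #####: next=.  (t=2,i=5, bit31=0)
  nb ####.: next=.  (t=0,i=3, bit30=0)
  nb ###.#: next=.  (t=0,i=18, bit29=0)
  nb ###..: next=.  (t=0,i=4, bit28=0)
  nb ##.##: next=.  (t=0,i=0, bit27=0)
  nb ##.#.: next=.  (t=3,i=0, bit26=0)
  nb ##..#: next=#  (t=2,i=1, bit25=1)
  nb ##...: next=.  (t=0,i=5, bit24=0)
  nb #.###: next=#  (t=0,i=1, bit23=1)
  nb #.##.: next=.  (t=4,i=11, bit22=0)
  nb #.#.#: next=.  (t=0,i=11, bit21=0)
  nb #.#..: next=#  (t=3,i=3, bit20=1)
  nb #..##: next=.  (t=2,i=2, bit19=0)
  nb #..#.: next=.  (t=2,i=9, bit18=0)
  nb #...#: next=.  (t=5,i=8, bit17=0)
  nb #....: next=#  (t=0,i=6, bit16=1)
  nb .####: next=.  (t=0,i=2, bit15=0)
  nb .###.: next=#  (t=1,i=7, bit14=1)
  nb .##.#: next=.  (t=3,i=18, bit13=0)
  nb .##..: next=#  (t=1,i=15, bit12=1)
  nb .#.##: next=#  (t=0,i=14, bit11=1)
  nb .#.#.: next=.  (t=0,i=10, bit10=0)
  nb .#..#: next=#  (t=3,i=9, bit9=1)
  nb .#...: next=.  (t=1,i=2, bit8=0)
  nb ..###: next=#  (t=1,i=6, bit7=1)
  nb ..##.: next=#  (t=1,i=14, bit6=1)
  nb ..#.#: next=.  (t=0,i=9, bit5=0)
  nb ..#..: next=.  (t=1,i=1, bit4=0)
  nb ...##: next=#  (t=1,i=5, bit3=1)
  nb ...#.: next=#  (t=0,i=8, bit2=1)
  nb ....#: next=#  (t=0,i=7, bit1=1)
  nb .....: next=.  (t=1,i=11, bit0=0)
  bits 00000010100100010101101011001110 = 43080398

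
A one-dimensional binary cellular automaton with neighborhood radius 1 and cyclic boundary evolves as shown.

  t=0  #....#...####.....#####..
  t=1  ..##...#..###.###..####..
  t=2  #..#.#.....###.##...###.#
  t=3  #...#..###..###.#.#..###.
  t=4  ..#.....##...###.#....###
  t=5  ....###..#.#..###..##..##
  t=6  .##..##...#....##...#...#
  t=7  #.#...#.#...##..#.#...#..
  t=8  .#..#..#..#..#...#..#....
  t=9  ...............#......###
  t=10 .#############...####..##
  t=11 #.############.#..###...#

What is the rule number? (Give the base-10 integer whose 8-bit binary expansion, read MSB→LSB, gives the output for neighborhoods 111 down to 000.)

225

  nb ###: next=#  (t=0,i=10, bit7=1)
  nb ##.: next=#  (t=0,i=12, bit6=1)
  nb #.#: next=#  (t=1,i=13, bit5=1)
  nb #..: next=.  (t=0,i=1, bit4=0)
  nb .##: next=.  (t=0,i=9, bit3=0)
  nb .#.: next=.  (t=0,i=0, bit2=0)
  nb ..#: next=.  (t=0,i=4, bit1=0)
  nb ...: next=#  (t=0,i=2, bit0=1)
  bits 11100001 = 225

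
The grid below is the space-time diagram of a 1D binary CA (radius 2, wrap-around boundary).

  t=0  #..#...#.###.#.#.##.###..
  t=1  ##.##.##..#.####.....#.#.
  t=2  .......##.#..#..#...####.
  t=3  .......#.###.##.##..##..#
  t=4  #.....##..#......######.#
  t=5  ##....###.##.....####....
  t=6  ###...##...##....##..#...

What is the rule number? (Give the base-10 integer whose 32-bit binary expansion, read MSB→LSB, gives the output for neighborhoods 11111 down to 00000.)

2268649460

  ##### -> #   bit 31 = 1  t=4,i=19
  ####. -> .   bit 30 = 0  t=1,i=14
  ###.# -> .   bit 29 = 0  t=0,i=11
  ###.. -> .   bit 28 = 0  t=0,i=22
  ##.## -> .   bit 27 = 0  t=0,i=19
  ##.#. -> #   bit 26 = 1  t=0,i=12
  ##..# -> #   bit 25 = 1  t=0,i=23
  ##... -> #   bit 24 = 1  t=1,i=16
  #.### -> .   bit 23 = 0  t=0,i=9
  #.##. -> .   bit 22 = 0  t=0,i=17
  #.#.# -> #   bit 21 = 1  t=0,i=13
  #.#.. -> #   bit 20 = 1  t=2,i=10
  #..## -> #   bit 19 = 1  t=3,i=19
  #..#. -> .   bit 18 = 0  t=0,i=2
  #...# -> .   bit 17 = 0  t=0,i=5
  #.... -> .   bit 16 = 0  t=1,i=17
  .#### -> #   bit 15 = 1  t=1,i=13
  .###. -> #   bit 14 = 1  t=0,i=10
  .##.# -> .   bit 13 = 0  t=0,i=18
  .##.. -> #   bit 12 = 1  t=1,i=7
  .#.## -> .   bit 11 = 0  t=0,i=8
  .#.#. -> #   bit 10 = 1  t=0,i=14
  .#..# -> #   bit 9 = 1  t=0,i=1
  .#... -> #   bit 8 = 1  t=0,i=4
  ..### -> #   bit 7 = 1  t=2,i=20
  ..##. -> #   bit 6 = 1  t=2,i=7
  ..#.# -> #   bit 5 = 1  t=0,i=7
  ..#.. -> #   bit 4 = 1  t=0,i=0
  ...## -> .   bit 3 = 0  t=2,i=6
  ...#. -> #   bit 2 = 1  t=0,i=6
  ....# -> .   bit 1 = 0  t=1,i=19
  ..... -> .   bit 0 = 0  t=1,i=18
  bits 10000111001110001101011111110100 = 2268649460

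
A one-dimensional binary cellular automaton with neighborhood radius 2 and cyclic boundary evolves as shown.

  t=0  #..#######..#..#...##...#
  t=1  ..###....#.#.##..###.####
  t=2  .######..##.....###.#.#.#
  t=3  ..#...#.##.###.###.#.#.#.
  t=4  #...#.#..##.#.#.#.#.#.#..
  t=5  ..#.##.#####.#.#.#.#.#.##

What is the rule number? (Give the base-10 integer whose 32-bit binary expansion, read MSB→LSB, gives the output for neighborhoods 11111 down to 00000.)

  nb #####: next=.  (t=0,i=5, bit31=0)
  nb ####.: next=.  (t=0,i=8, bit30=0)
  nb ###.#: next=.  (t=1,i=19, bit29=0)
  nb ###..: next=#  (t=0,i=9, bit28=1)
  nb ##.##: next=#  (t=1,i=20, bit27=1)
  nb ##.#.: next=#  (t=2,i=19, bit26=1)
  nb ##..#: next=.  (t=0,i=1, bit25=0)
  nb ##...: next=#  (t=0,i=21, bit24=1)
  nb #.###: next=.  (t=1,i=21, bit23=0)
  nb #.##.: next=.  (t=1,i=13, bit22=0)
  nb #.#.#: next=.  (t=1,i=11, bit21=0)
  nb #.#..: next=.  (t=3,i=23, bit20=0)
  nb #..##: next=#  (t=0,i=2, bit19=1)
  nb #..#.: next=#  (t=0,i=11, bit18=1)
  nb #...#: next=#  (t=0,i=17, bit17=1)
  nb #....: next=#  (t=1,i=6, bit16=1)
  nb .####: next=#  (t=0,i=4, bit15=1)
  nb .###.: next=#  (t=1,i=3, bit14=1)
  nb .##.#: next=#  (t=3,i=9, bit13=1)
  nb .##..: next=.  (t=0,i=0, bit12=0)
  nb .#.##: next=.  (t=1,i=12, bit11=0)
  nb .#.#.: next=#  (t=1,i=10, bit10=1)
  nb .#..#: next=#  (t=0,i=13, bit9=1)
  nb .#...: next=.  (t=0,i=16, bit8=0)
  nb ..###: next=#  (t=0,i=3, bit7=1)
  nb ..##.: next=#  (t=0,i=19, bit6=1)
  nb ..#.#: next=#  (t=1,i=9, bit5=1)
  nb ..#..: next=.  (t=0,i=12, bit4=0)
  nb ...##: next=#  (t=0,i=18, bit3=1)
  nb ...#.: next=.  (t=1,i=8, bit2=0)
  nb ....#: next=.  (t=1,i=7, bit1=0)
  nb .....: next=#  (t=2,i=13, bit0=1)
  bits 00011101000011111110011011101001 = 487581417

487581417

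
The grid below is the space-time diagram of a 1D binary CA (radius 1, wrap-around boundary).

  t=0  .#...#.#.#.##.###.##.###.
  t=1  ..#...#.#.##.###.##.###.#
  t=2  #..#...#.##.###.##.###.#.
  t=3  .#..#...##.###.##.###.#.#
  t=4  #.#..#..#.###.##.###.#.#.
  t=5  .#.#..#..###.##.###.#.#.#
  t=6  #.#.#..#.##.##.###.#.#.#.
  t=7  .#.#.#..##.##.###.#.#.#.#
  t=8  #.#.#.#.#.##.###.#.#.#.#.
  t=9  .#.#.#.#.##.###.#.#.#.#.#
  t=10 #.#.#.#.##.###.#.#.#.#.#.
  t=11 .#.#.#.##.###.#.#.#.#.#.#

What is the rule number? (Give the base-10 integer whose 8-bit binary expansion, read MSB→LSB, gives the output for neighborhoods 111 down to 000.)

184

  ### -> #   bit 7 = 1  t=0,i=15
  ##. -> .   bit 6 = 0  t=0,i=12
  #.# -> #   bit 5 = 1  t=0,i=6
  #.. -> #   bit 4 = 1  t=0,i=2
  .## -> #   bit 3 = 1  t=0,i=11
  .#. -> .   bit 2 = 0  t=0,i=1
  ..# -> .   bit 1 = 0  t=0,i=0
  ... -> .   bit 0 = 0  t=0,i=3
  bits 10111000 = 184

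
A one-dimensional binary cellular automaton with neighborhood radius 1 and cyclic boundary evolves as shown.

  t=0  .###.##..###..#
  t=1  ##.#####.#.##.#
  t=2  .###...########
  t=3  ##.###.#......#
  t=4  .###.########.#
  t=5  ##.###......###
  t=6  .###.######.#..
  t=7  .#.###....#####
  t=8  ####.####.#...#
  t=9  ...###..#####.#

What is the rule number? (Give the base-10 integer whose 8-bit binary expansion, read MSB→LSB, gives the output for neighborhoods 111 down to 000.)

  ###|.  b7=0 t=0,i=2
  ##.|#  b6=1 t=0,i=3
  #.#|#  b5=1 t=0,i=0
  #..|#  b4=1 t=0,i=7
  .##|#  b3=1 t=0,i=1
  .#.|#  b2=1 t=0,i=14
  ..#|.  b1=0 t=0,i=8
  ...|#  b0=1 t=2,i=5
  bits 01111101 = 125

125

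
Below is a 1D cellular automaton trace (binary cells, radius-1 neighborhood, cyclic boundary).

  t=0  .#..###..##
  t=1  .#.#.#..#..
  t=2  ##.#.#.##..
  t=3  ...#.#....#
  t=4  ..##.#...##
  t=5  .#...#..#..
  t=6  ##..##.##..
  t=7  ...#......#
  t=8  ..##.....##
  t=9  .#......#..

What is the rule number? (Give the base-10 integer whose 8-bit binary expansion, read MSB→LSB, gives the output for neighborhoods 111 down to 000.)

  nb ###: next=#  (t=0,i=5, bit7=1)
  nb ##.: next=.  (t=0,i=6, bit6=0)
  nb #.#: next=.  (t=0,i=0, bit5=0)
  nb #..: next=.  (t=0,i=2, bit4=0)
  nb .##: next=.  (t=0,i=4, bit3=0)
  nb .#.: next=#  (t=0,i=1, bit2=1)
  nb ..#: next=#  (t=0,i=3, bit1=1)
  nb ...: next=.  (t=1,i=10, bit0=0)
  bits 10000110 = 134

134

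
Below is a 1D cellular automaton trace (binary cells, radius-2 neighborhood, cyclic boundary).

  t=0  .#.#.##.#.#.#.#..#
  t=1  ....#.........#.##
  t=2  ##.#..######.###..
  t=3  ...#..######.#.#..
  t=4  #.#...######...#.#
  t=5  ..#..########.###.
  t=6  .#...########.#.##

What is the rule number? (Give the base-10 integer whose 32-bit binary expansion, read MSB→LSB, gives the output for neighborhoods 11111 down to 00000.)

  nb #####: next=#  (t=2,i=8, bit31=1)
  nb ####.: next=#  (t=2,i=10, bit30=1)
  nb ###.#: next=#  (t=2,i=11, bit29=1)
  nb ###..: next=#  (t=2,i=15, bit28=1)
  nb ##.##: next=.  (t=2,i=12, bit27=0)
  nb ##.#.: next=.  (t=0,i=7, bit26=0)
  nb ##..#: next=.  (t=2,i=16, bit25=0)
  nb ##...: next=#  (t=1,i=0, bit24=1)
  nb #.###: next=#  (t=2,i=13, bit23=1)
  nb #.##.: next=.  (t=0,i=5, bit22=0)
  nb #.#.#: next=.  (t=0,i=1, bit21=0)
  nb #.#..: next=#  (t=0,i=14, bit20=1)
  nb #..##: next=.  (t=2,i=5, bit19=0)
  nb #..#.: next=#  (t=0,i=16, bit18=1)
  nb #...#: next=.  (t=4,i=4, bit17=0)
  nb #....: next=#  (t=1,i=1, bit16=1)
  nb .####: next=#  (t=2,i=7, bit15=1)
  nb .###.: next=.  (t=2,i=14, bit14=0)
  nb .##.#: next=.  (t=0,i=6, bit13=0)
  nb .##..: next=.  (t=1,i=17, bit12=0)
  nb .#.##: next=#  (t=0,i=4, bit11=1)
  nb .#.#.: next=.  (t=0,i=0, bit10=0)
  nb .#..#: next=.  (t=0,i=15, bit9=0)
  nb .#...: next=.  (t=1,i=5, bit8=0)
  nb ..###: next=#  (t=2,i=6, bit7=1)
  nb ..##.: next=.  (t=2,i=0, bit6=0)
  nb ..#.#: next=#  (t=0,i=17, bit5=1)
  nb ..#..: next=.  (t=1,i=4, bit4=0)
  nb ...##: next=#  (t=4,i=5, bit3=1)
  nb ...#.: next=#  (t=1,i=3, bit2=1)
  nb ....#: next=.  (t=1,i=2, bit1=0)
  nb .....: next=#  (t=1,i=7, bit0=1)
  bits 11110001100101011000100010101101 = 4053108909

4053108909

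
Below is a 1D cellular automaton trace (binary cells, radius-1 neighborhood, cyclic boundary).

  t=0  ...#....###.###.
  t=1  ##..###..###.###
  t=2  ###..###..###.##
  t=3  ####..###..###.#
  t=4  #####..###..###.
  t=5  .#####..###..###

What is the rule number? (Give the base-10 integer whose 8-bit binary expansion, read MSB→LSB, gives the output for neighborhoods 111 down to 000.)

241

  ### -> #   bit 7 = 1  t=0,i=9
  ##. -> #   bit 6 = 1  t=0,i=10
  #.# -> #   bit 5 = 1  t=0,i=11
  #.. -> #   bit 4 = 1  t=0,i=4
  .## -> .   bit 3 = 0  t=0,i=8
  .#. -> .   bit 2 = 0  t=0,i=3
  ..# -> .   bit 1 = 0  t=0,i=2
  ... -> #   bit 0 = 1  t=0,i=0
  bits 11110001 = 241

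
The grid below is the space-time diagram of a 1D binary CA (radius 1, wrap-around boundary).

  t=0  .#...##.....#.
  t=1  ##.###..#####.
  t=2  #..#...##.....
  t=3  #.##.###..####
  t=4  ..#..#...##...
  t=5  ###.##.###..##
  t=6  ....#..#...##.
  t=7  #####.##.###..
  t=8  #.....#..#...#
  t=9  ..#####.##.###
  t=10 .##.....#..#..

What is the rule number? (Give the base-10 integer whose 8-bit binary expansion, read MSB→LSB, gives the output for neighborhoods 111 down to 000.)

  nb ###: next=.  (t=1,i=4, bit7=0)
  nb ##.: next=.  (t=0,i=6, bit6=0)
  nb #.#: next=.  (t=1,i=2, bit5=0)
  nb #..: next=.  (t=0,i=2, bit4=0)
  nb .##: next=#  (t=0,i=5, bit3=1)
  nb .#.: next=#  (t=0,i=1, bit2=1)
  nb ..#: next=#  (t=0,i=0, bit1=1)
  nb ...: next=#  (t=0,i=3, bit0=1)
  bits 00001111 = 15

15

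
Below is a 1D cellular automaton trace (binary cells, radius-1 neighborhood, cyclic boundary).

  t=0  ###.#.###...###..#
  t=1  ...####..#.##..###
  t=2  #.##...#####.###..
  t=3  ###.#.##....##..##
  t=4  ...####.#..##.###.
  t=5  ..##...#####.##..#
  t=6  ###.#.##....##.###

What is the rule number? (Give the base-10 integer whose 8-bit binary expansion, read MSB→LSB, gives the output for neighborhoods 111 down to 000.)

62

  nb ###: next=.  (t=0,i=0, bit7=0)
  nb ##.: next=.  (t=0,i=2, bit6=0)
  nb #.#: next=#  (t=0,i=3, bit5=1)
  nb #..: next=#  (t=0,i=9, bit4=1)
  nb .##: next=#  (t=0,i=6, bit3=1)
  nb .#.: next=#  (t=0,i=4, bit2=1)
  nb ..#: next=#  (t=0,i=11, bit1=1)
  nb ...: next=.  (t=0,i=10, bit0=0)
  bits 00111110 = 62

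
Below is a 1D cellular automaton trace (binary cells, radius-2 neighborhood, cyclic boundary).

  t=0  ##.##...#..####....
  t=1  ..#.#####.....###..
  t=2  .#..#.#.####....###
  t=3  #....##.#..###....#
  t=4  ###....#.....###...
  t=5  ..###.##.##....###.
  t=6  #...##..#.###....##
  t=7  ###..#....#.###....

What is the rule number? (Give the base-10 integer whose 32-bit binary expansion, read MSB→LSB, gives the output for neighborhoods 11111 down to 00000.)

  nb #####: next=#  (t=1,i=6, bit31=1)
  nb ####.: next=.  (t=0,i=13, bit30=0)
  nb ###.#: next=#  (t=2,i=18, bit29=1)
  nb ###..: next=#  (t=0,i=14, bit28=1)
  nb ##.##: next=#  (t=0,i=2, bit27=1)
  nb ##.#.: next=#  (t=2,i=0, bit26=1)
  nb ##..#: next=.  (t=6,i=6, bit25=0)
  nb ##...: next=#  (t=0,i=5, bit24=1)
  nb #.###: next=#  (t=1,i=4, bit23=1)
  nb #.##.: next=.  (t=0,i=3, bit22=0)
  nb #.#.#: next=#  (t=2,i=6, bit21=1)
  nb #.#..: next=.  (t=2,i=1, bit20=0)
  nb #..##: next=.  (t=0,i=10, bit19=0)
  nb #..#.: next=.  (t=2,i=3, bit18=0)
  nb #...#: next=#  (t=0,i=6, bit17=1)
  nb #....: next=#  (t=0,i=16, bit16=1)
  nb .####: next=.  (t=0,i=12, bit15=0)
  nb .###.: next=.  (t=1,i=15, bit14=0)
  nb .##.#: next=.  (t=0,i=1, bit13=0)
  nb .##..: next=#  (t=0,i=4, bit12=1)
  nb .#.##: next=.  (t=1,i=3, bit11=0)
  nb .#.#.: next=#  (t=2,i=5, bit10=1)
  nb .#..#: next=.  (t=0,i=9, bit9=0)
  nb .#...: next=.  (t=4,i=8, bit8=0)
  nb ..###: next=.  (t=0,i=11, bit7=0)
  nb ..##.: next=.  (t=0,i=0, bit6=0)
  nb ..#.#: next=.  (t=1,i=2, bit5=0)
  nb ..#..: next=#  (t=0,i=8, bit4=1)
  nb ...##: next=.  (t=0,i=18, bit3=0)
  nb ...#.: next=#  (t=0,i=7, bit2=1)
  nb ....#: next=.  (t=0,i=17, bit1=0)
  nb .....: next=#  (t=1,i=11, bit0=1)
  bits 10111101101000110001010000010101 = 3181581333

3181581333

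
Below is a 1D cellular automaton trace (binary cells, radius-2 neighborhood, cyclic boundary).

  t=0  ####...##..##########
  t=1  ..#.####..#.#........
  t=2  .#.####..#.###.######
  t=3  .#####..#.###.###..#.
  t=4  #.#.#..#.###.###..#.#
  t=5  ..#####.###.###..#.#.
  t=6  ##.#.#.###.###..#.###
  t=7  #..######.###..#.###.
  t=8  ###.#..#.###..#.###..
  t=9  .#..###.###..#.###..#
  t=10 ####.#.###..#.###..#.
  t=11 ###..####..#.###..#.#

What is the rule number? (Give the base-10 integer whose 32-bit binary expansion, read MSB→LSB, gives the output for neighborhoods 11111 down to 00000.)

1237241677

  #####|.  b31=0 t=0,i=0
  ####.|#  b30=1 t=0,i=2
  ###.#|.  b29=0 t=2,i=13
  ###..|.  b28=0 t=0,i=3
  ##.##|#  b27=1 t=2,i=14
  ##.#.|.  b26=0 t=2,i=0
  ##..#|.  b25=0 t=0,i=9
  ##...|#  b24=1 t=0,i=4
  #.###|#  b23=1 t=1,i=4
  #.##.|.  b22=0 t=4,i=20
  #.#.#|#  b21=1 t=2,i=1
  #.#..|#  b20=1 t=1,i=12
  #..##|#  b19=1 t=0,i=10
  #..#.|#  b18=1 t=1,i=9
  #...#|#  b17=1 t=0,i=5
  #....|.  b16=0 t=1,i=14
  .####|#  b15=1 t=0,i=12
  .###.|#  b14=1 t=2,i=12
  .##.#|.  b13=0 t=4,i=0
  .##..|.  b12=0 t=0,i=8
  .#.##|#  b11=1 t=1,i=3
  .#.#.|#  b10=1 t=1,i=11
  .#..#|#  b9=1 t=3,i=20
  .#...|#  b8=1 t=1,i=13
  ..###|.  b7=0 t=0,i=11
  ..##.|#  b6=1 t=0,i=7
  ..#.#|.  b5=0 t=1,i=2
  ..#..|.  b4=0 t=3,i=19
  ...##|#  b3=1 t=0,i=6
  ...#.|#  b2=1 t=1,i=1
  ....#|.  b1=0 t=1,i=0
  .....|#  b0=1 t=1,i=15
  bits 01001001101111101100111101001101 = 1237241677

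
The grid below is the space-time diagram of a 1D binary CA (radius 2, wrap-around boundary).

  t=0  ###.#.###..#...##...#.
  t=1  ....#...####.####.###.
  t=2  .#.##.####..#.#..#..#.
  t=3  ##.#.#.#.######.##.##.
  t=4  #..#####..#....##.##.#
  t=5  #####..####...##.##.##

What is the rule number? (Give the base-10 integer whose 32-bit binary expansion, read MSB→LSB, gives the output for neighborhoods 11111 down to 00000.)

  nb #####: next=.  (t=3,i=11, bit31=0)
  nb ####.: next=.  (t=1,i=10, bit30=0)
  nb ###.#: next=.  (t=0,i=2, bit29=0)
  nb ###..: next=#  (t=0,i=8, bit28=1)
  nb ##.##: next=#  (t=1,i=12, bit27=1)
  nb ##.#.: next=.  (t=0,i=3, bit26=0)
  nb ##..#: next=#  (t=0,i=9, bit25=1)
  nb ##...: next=.  (t=0,i=17, bit24=0)
  nb #.###: next=.  (t=0,i=0, bit23=0)
  nb #.##.: next=#  (t=2,i=3, bit22=1)
  nb #.#.#: next=#  (t=0,i=4, bit21=1)
  nb #.#..: next=#  (t=2,i=14, bit20=1)
  nb #..##: next=#  (t=4,i=2, bit19=1)
  nb #..#.: next=#  (t=0,i=10, bit18=1)
  nb #...#: next=#  (t=0,i=13, bit17=1)
  nb #....: next=.  (t=1,i=0, bit16=0)
  nb .####: next=#  (t=1,i=9, bit15=1)
  nb .###.: next=.  (t=0,i=1, bit14=0)
  nb .##.#: next=.  (t=2,i=4, bit13=0)
  nb .##..: next=#  (t=0,i=16, bit12=1)
  nb .#.##: next=.  (t=0,i=5, bit11=0)
  nb .#.#.: next=#  (t=2,i=13, bit10=1)
  nb .#..#: next=.  (t=2,i=15, bit9=0)
  nb .#...: next=.  (t=0,i=12, bit8=0)
  nb ..###: next=#  (t=1,i=8, bit7=1)
  nb ..##.: next=#  (t=0,i=15, bit6=1)
  nb ..#.#: next=#  (t=0,i=20, bit5=1)
  nb ..#..: next=#  (t=0,i=11, bit4=1)
  nb ...##: next=#  (t=0,i=14, bit3=1)
  nb ...#.: next=#  (t=0,i=19, bit2=1)
  nb ....#: next=.  (t=1,i=2, bit1=0)
  nb .....: next=#  (t=1,i=1, bit0=1)
  bits 00011010011111101001010011111101 = 444503293

444503293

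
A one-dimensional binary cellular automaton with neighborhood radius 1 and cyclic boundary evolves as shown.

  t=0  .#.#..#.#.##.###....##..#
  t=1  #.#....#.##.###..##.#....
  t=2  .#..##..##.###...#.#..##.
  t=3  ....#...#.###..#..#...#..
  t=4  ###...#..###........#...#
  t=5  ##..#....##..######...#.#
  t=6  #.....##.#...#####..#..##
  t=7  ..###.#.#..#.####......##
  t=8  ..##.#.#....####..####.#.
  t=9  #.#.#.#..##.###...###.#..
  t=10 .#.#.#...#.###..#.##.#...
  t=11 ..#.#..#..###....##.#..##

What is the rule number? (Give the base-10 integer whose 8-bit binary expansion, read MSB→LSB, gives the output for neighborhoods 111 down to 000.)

  ### -> #   bit 7 = 1  t=0,i=14
  ##. -> .   bit 6 = 0  t=0,i=11
  #.# -> #   bit 5 = 1  t=0,i=0
  #.. -> .   bit 4 = 0  t=0,i=4
  .## -> #   bit 3 = 1  t=0,i=10
  .#. -> .   bit 2 = 0  t=0,i=1
  ..# -> .   bit 1 = 0  t=0,i=5
  ... -> #   bit 0 = 1  t=0,i=17
  bits 10101001 = 169

169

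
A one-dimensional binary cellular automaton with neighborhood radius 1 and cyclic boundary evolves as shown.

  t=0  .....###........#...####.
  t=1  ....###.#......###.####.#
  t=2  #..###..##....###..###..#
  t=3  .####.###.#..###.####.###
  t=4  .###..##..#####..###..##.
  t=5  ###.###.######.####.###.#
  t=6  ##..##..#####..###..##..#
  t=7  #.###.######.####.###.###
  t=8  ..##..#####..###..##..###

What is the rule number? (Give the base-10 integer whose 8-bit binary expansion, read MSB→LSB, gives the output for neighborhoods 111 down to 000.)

  nb ###: next=#  (t=0,i=6, bit7=1)
  nb ##.: next=.  (t=0,i=7, bit6=0)
  nb #.#: next=.  (t=1,i=7, bit5=0)
  nb #..: next=#  (t=0,i=8, bit4=1)
  nb .##: next=#  (t=0,i=5, bit3=1)
  nb .#.: next=#  (t=0,i=16, bit2=1)
  nb ..#: next=#  (t=0,i=4, bit1=1)
  nb ...: next=.  (t=0,i=0, bit0=0)
  bits 10011110 = 158

158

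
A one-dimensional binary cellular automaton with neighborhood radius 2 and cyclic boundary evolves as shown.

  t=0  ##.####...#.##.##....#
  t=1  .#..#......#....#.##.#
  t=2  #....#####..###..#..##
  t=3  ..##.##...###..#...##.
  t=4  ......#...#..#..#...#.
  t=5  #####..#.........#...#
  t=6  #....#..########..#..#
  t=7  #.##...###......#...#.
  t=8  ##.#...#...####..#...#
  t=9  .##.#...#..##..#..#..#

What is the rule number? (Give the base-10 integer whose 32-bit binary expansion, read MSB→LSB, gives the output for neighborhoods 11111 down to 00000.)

640261507

  [31] ##### => .  t=2,i=7
  [30] ####. => .  t=0,i=5
  [29] ###.# => #  t=0,i=1
  [28] ###.. => .  t=0,i=6
  [27] ##.## => .  t=0,i=2
  [26] ##.#. => #  t=1,i=20
  [25] ##..# => #  t=2,i=10
  [24] ##... => .  t=0,i=7
  [23] #.### => .  t=0,i=3
  [22] #.##. => .  t=0,i=12
  [21] #.#.# => #  t=1,i=21
  [20] #.#.. => .  t=1,i=1
  [19] #..## => #  t=2,i=11
  [18] #..#. => .  t=1,i=3
  [17] #...# => .  t=0,i=8
  [16] #.... => #  t=0,i=18
  [15] .#### => #  t=0,i=4
  [14] .###. => .  t=0,i=0
  [13] .##.# => .  t=0,i=13
  [12] .##.. => #  t=0,i=16
  [11] .#.## => #  t=0,i=11
  [10] .#.#. => #  t=1,i=0
  [9] .#..# => .  t=1,i=2
  [8] .#... => #  t=1,i=5
  [7] ..### => #  t=0,i=21
  [6] ..##. => .  t=3,i=2
  [5] ..#.# => .  t=0,i=10
  [4] ..#.. => .  t=1,i=4
  [3] ...## => .  t=0,i=20
  [2] ...#. => .  t=0,i=9
  [1] ....# => #  t=0,i=19
  [0] ..... => #  t=1,i=7
  bits 00100110001010011001110110000011 = 640261507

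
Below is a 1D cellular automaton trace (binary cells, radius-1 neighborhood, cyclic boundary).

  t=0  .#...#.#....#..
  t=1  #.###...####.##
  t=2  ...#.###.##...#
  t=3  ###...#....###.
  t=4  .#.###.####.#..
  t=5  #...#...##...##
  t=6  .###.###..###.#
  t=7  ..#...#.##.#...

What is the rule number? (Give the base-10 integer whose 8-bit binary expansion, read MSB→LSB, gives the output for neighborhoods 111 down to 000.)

  [7] ### => #  t=1,i=3
  [6] ##. => .  t=1,i=0
  [5] #.# => .  t=0,i=6
  [4] #.. => #  t=0,i=2
  [3] .## => .  t=1,i=2
  [2] .#. => .  t=0,i=1
  [1] ..# => #  t=0,i=0
  [0] ... => #  t=0,i=3
  bits 10010011 = 147

147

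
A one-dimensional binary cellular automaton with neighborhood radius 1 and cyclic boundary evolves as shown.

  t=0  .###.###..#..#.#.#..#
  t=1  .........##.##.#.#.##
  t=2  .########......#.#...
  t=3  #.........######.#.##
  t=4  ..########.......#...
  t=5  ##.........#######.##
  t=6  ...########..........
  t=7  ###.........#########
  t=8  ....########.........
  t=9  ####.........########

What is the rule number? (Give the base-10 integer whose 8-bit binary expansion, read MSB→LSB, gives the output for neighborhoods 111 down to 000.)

  [7] ### => .  t=0,i=2
  [6] ##. => .  t=0,i=3
  [5] #.# => .  t=0,i=0
  [4] #.. => .  t=0,i=8
  [3] .## => .  t=0,i=1
  [2] .#. => #  t=0,i=10
  [1] ..# => #  t=0,i=9
  [0] ... => #  t=1,i=1
  bits 00000111 = 7

7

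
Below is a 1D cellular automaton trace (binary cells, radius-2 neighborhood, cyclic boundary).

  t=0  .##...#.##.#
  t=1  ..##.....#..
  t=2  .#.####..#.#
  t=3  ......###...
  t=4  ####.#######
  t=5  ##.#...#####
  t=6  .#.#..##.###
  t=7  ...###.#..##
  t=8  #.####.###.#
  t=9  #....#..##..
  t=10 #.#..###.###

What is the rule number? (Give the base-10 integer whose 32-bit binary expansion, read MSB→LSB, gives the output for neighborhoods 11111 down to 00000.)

3005051545

  ##### -> #   bit 31 = 1  t=4,i=0
  ####. -> .   bit 30 = 0  t=2,i=5
  ###.# -> #   bit 29 = 1  t=4,i=3
  ###.. -> #   bit 28 = 1  t=2,i=6
  ##.## -> .   bit 27 = 0  t=4,i=4
  ##.#. -> .   bit 26 = 0  t=0,i=10
  ##..# -> #   bit 25 = 1  t=2,i=7
  ##... -> #   bit 24 = 1  t=0,i=3
  #.### -> .   bit 23 = 0  t=2,i=3
  #.##. -> .   bit 22 = 0  t=0,i=1
  #.#.# -> .   bit 21 = 0  t=0,i=11
  #.#.. -> #   bit 20 = 1  t=5,i=3
  #..## -> #   bit 19 = 1  t=6,i=5
  #..#. -> #   bit 18 = 1  t=2,i=8
  #...# -> .   bit 17 = 0  t=0,i=4
  #.... -> #   bit 16 = 1  t=1,i=5
  .#### -> .   bit 15 = 0  t=2,i=4
  .###. -> #   bit 14 = 1  t=3,i=7
  .##.# -> #   bit 13 = 1  t=0,i=9
  .##.. -> #   bit 12 = 1  t=0,i=2
  .#.## -> .   bit 11 = 0  t=0,i=0
  .#.#. -> .   bit 10 = 0  t=2,i=0
  .#..# -> #   bit 9 = 1  t=6,i=4
  .#... -> .   bit 8 = 0  t=1,i=10
  ..### -> #   bit 7 = 1  t=3,i=6
  ..##. -> .   bit 6 = 0  t=1,i=2
  ..#.# -> .   bit 5 = 0  t=0,i=6
  ..#.. -> #   bit 4 = 1  t=1,i=9
  ...## -> #   bit 3 = 1  t=1,i=1
  ...#. -> .   bit 2 = 0  t=0,i=5
  ....# -> .   bit 1 = 0  t=1,i=0
  ..... -> #   bit 0 = 1  t=1,i=6
  bits 10110011000111010111001010011001 = 3005051545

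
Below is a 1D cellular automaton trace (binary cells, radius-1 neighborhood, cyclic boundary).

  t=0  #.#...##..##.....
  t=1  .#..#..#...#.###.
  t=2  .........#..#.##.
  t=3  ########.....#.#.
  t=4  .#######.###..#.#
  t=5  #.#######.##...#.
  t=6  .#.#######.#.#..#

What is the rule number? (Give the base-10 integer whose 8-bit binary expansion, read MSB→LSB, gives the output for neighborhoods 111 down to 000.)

225

  ### -> #   bit 7 = 1  t=1,i=14
  ##. -> #   bit 6 = 1  t=0,i=7
  #.# -> #   bit 5 = 1  t=0,i=1
  #.. -> .   bit 4 = 0  t=0,i=3
  .## -> .   bit 3 = 0  t=0,i=6
  .#. -> .   bit 2 = 0  t=0,i=0
  ..# -> .   bit 1 = 0  t=0,i=5
  ... -> #   bit 0 = 1  t=0,i=4
  bits 11100001 = 225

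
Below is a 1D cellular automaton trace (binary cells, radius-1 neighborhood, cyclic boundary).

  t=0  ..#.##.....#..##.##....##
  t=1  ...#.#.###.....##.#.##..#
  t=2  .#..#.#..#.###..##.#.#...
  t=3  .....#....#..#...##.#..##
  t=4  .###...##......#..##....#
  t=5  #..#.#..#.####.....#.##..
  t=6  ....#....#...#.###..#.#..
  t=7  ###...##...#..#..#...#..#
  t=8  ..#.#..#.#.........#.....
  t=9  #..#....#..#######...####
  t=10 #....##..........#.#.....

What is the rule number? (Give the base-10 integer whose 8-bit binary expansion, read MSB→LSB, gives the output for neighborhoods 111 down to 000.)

97

  ### -> .   bit 7 = 0  t=1,i=8
  ##. -> #   bit 6 = 1  t=0,i=5
  #.# -> #   bit 5 = 1  t=0,i=3
  #.. -> .   bit 4 = 0  t=0,i=0
  .## -> .   bit 3 = 0  t=0,i=4
  .#. -> .   bit 2 = 0  t=0,i=2
  ..# -> .   bit 1 = 0  t=0,i=1
  ... -> #   bit 0 = 1  t=0,i=7
  bits 01100001 = 97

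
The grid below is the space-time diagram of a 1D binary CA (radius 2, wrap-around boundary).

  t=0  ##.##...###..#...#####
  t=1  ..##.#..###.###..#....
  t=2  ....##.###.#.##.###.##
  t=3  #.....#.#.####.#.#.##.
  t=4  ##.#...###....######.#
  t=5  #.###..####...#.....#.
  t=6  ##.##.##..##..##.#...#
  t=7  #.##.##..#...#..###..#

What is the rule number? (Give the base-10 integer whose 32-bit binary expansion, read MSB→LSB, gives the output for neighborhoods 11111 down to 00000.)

  nb #####: next=.  (t=0,i=19, bit31=0)
  nb ####.: next=.  (t=0,i=0, bit30=0)
  nb ###.#: next=.  (t=0,i=1, bit29=0)
  nb ###..: next=#  (t=0,i=10, bit28=1)
  nb ##.##: next=#  (t=0,i=2, bit27=1)
  nb ##.#.: next=#  (t=1,i=4, bit26=1)
  nb ##..#: next=.  (t=0,i=11, bit25=0)
  nb ##...: next=#  (t=0,i=5, bit24=1)
  nb #.###: next=.  (t=1,i=12, bit23=0)
  nb #.##.: next=#  (t=0,i=3, bit22=1)
  nb #.#.#: next=#  (t=2,i=11, bit21=1)
  nb #.#..: next=#  (t=1,i=5, bit20=1)
  nb #..##: next=#  (t=1,i=7, bit19=1)
  nb #..#.: next=#  (t=0,i=12, bit18=1)
  nb #...#: next=.  (t=0,i=6, bit17=0)
  nb #....: next=.  (t=1,i=19, bit16=0)
  nb .####: next=.  (t=0,i=18, bit15=0)
  nb .###.: next=#  (t=0,i=9, bit14=1)
  nb .##.#: next=.  (t=1,i=3, bit13=0)
  nb .##..: next=.  (t=0,i=4, bit12=0)
  nb .#.##: next=#  (t=2,i=12, bit11=1)
  nb .#.#.: next=#  (t=3,i=7, bit10=1)
  nb .#..#: next=.  (t=1,i=6, bit9=0)
  nb .#...: next=#  (t=0,i=14, bit8=1)
  nb ..###: next=#  (t=0,i=8, bit7=1)
  nb ..##.: next=.  (t=1,i=2, bit6=0)
  nb ..#.#: next=.  (t=3,i=6, bit5=0)
  nb ..#..: next=#  (t=0,i=13, bit4=1)
  nb ...##: next=.  (t=0,i=7, bit3=0)
  nb ...#.: next=.  (t=3,i=5, bit2=0)
  nb ....#: next=.  (t=1,i=0, bit1=0)
  nb .....: next=#  (t=1,i=20, bit0=1)
  bits 00011101011111000100110110010001 = 494685585

494685585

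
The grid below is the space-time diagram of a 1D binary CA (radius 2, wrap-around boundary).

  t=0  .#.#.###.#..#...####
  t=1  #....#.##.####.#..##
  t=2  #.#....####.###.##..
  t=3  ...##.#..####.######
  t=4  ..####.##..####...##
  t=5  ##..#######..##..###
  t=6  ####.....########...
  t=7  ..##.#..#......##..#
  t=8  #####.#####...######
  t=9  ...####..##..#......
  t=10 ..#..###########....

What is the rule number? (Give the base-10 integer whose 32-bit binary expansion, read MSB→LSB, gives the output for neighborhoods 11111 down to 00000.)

  [31] ##### => .  t=3,i=16
  [30] ####. => #  t=0,i=18
  [29] ###.# => #  t=0,i=7
  [28] ###.. => #  t=1,i=0
  [27] ##.## => #  t=1,i=9
  [26] ##.#. => #  t=0,i=0
  [25] ##..# => #  t=2,i=18
  [24] ##... => .  t=1,i=1
  [23] #.### => #  t=0,i=5
  [22] #.##. => #  t=1,i=7
  [21] #.#.# => .  t=0,i=1
  [20] #.#.. => .  t=0,i=9
  [19] #..## => #  t=1,i=17
  [18] #..#. => #  t=0,i=11
  [17] #...# => .  t=0,i=14
  [16] #.... => #  t=1,i=2
  [15] .#### => .  t=0,i=17
  [14] .###. => .  t=0,i=6
  [13] .##.# => #  t=1,i=8
  [12] .##.. => #  t=2,i=17
  [11] .#.## => .  t=0,i=4
  [10] .#.#. => .  t=0,i=2
  [9] .#..# => #  t=0,i=10
  [8] .#... => #  t=0,i=13
  [7] ..### => .  t=0,i=16
  [6] ..##. => #  t=3,i=3
  [5] ..#.# => .  t=1,i=5
  [4] ..#.. => #  t=0,i=12
  [3] ...## => #  t=0,i=15
  [2] ...#. => .  t=1,i=4
  [1] ....# => .  t=1,i=3
  [0] ..... => .  t=6,i=6
  bits 01111110110011010011001101011000 = 2127377240

2127377240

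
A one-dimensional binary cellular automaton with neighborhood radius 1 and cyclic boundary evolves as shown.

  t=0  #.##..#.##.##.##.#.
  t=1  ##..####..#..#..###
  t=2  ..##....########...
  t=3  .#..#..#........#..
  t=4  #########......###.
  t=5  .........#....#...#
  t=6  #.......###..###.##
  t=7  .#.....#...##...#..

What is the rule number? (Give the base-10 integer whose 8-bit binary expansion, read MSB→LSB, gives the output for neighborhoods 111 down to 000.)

54

  ###|.  b7=0 t=1,i=0
  ##.|.  b6=0 t=0,i=3
  #.#|#  b5=1 t=0,i=1
  #..|#  b4=1 t=0,i=4
  .##|.  b3=0 t=0,i=2
  .#.|#  b2=1 t=0,i=0
  ..#|#  b1=1 t=0,i=5
  ...|.  b0=0 t=2,i=0
  bits 00110110 = 54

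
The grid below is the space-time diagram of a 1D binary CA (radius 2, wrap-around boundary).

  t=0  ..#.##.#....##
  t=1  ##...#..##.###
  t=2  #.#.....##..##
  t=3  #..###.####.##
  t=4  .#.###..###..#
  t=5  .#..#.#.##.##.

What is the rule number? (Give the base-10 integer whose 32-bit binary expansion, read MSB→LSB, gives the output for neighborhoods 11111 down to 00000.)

3810914761

  #####|#  b31=1 t=1,i=13
  ####.|#  b30=1 t=1,i=0
  ###.#|#  b29=1 t=2,i=0
  ###..|.  b28=0 t=1,i=1
  ##.##|.  b27=0 t=1,i=10
  ##.#.|.  b26=0 t=0,i=6
  ##..#|#  b25=1 t=0,i=0
  ##...|#  b24=1 t=1,i=2
  #.###|.  b23=0 t=1,i=11
  #.##.|.  b22=0 t=0,i=4
  #.#.#|#  b21=1 t=4,i=1
  #.#..|.  b20=0 t=0,i=7
  #..##|.  b19=0 t=1,i=7
  #..#.|#  b18=1 t=0,i=1
  #...#|.  b17=0 t=1,i=3
  #....|#  b16=1 t=0,i=9
  .####|#  b15=1 t=1,i=12
  .###.|#  b14=1 t=2,i=13
  .##.#|#  b13=1 t=0,i=5
  .##..|#  b12=1 t=0,i=13
  .#.##|.  b11=0 t=0,i=3
  .#.#.|.  b10=0 t=4,i=0
  .#..#|.  b9=0 t=1,i=6
  .#...|#  b8=1 t=0,i=8
  ..###|#  b7=1 t=2,i=12
  ..##.|#  b6=1 t=0,i=12
  ..#.#|.  b5=0 t=0,i=2
  ..#..|.  b4=0 t=1,i=5
  ...##|#  b3=1 t=0,i=11
  ...#.|.  b2=0 t=1,i=4
  ....#|.  b1=0 t=0,i=10
  .....|#  b0=1 t=2,i=5
  bits 11100011001001011111000111001001 = 3810914761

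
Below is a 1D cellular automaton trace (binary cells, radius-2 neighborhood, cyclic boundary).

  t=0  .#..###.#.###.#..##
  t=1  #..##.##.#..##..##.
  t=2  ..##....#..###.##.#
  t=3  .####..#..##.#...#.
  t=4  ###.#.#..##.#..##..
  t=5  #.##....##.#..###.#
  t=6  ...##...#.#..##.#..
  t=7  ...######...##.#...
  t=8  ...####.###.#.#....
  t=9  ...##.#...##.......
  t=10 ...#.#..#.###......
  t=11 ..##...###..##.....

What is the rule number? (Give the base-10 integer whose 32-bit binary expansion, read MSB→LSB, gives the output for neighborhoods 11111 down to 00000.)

  ##### -> #   bit 31 = 1  t=7,i=5
  ####. -> .   bit 30 = 0  t=3,i=3
  ###.# -> #   bit 29 = 1  t=0,i=6
  ###.. -> #   bit 28 = 1  t=3,i=4
  ##.## -> .   bit 27 = 0  t=1,i=5
  ##.#. -> #   bit 26 = 1  t=0,i=0
  ##..# -> .   bit 25 = 0  t=1,i=14
  ##... -> #   bit 24 = 1  t=2,i=4
  #.### -> .   bit 23 = 0  t=0,i=10
  #.##. -> .   bit 22 = 0  t=1,i=6
  #.#.# -> .   bit 21 = 0  t=0,i=8
  #.#.. -> .   bit 20 = 0  t=0,i=1
  #..## -> #   bit 19 = 1  t=0,i=3
  #..#. -> #   bit 18 = 1  t=3,i=6
  #...# -> #   bit 17 = 1  t=3,i=15
  #.... -> .   bit 16 = 0  t=2,i=5
  .#### -> #   bit 15 = 1  t=3,i=2
  .###. -> .   bit 14 = 0  t=0,i=5
  .##.# -> .   bit 13 = 0  t=0,i=18
  .##.. -> #   bit 12 = 1  t=1,i=13
  .#.## -> #   bit 11 = 1  t=0,i=9
  .#.#. -> .   bit 10 = 0  t=4,i=5
  .#..# -> .   bit 9 = 0  t=0,i=2
  .#... -> .   bit 8 = 0  t=3,i=14
  ..### -> #   bit 7 = 1  t=0,i=4
  ..##. -> #   bit 6 = 1  t=0,i=17
  ..#.# -> #   bit 5 = 1  t=6,i=8
  ..#.. -> .   bit 4 = 0  t=2,i=8
  ...## -> .   bit 3 = 0  t=5,i=7
  ...#. -> #   bit 2 = 1  t=2,i=7
  ....# -> .   bit 1 = 0  t=2,i=6
  ..... -> .   bit 0 = 0  t=6,i=0
  bits 10110101000011101001100011100100 = 3037632740

3037632740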